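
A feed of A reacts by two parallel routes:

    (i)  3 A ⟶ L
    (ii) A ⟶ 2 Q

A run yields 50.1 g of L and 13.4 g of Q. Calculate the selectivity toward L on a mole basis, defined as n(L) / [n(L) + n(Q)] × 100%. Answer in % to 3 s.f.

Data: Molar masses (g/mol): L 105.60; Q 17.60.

n(L) = 50.1 / 105.60 = 0.4744 mol
n(Q) = 13.4 / 17.60 = 0.7614 mol
selectivity = 0.4744/(0.4744+0.7614) × 100 = 38.39 %

38.4 %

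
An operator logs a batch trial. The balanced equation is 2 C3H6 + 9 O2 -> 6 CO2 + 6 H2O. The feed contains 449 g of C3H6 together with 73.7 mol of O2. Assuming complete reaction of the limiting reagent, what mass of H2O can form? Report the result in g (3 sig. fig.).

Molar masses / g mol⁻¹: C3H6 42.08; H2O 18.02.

n(C3H6) = 449.0 / 42.08 = 10.67 mol
n(O2) = 73.70 mol
n/ν for C3H6 = 10.67/2 = 5.335
n/ν for O2 = 73.70/9 = 8.189
Smallest n/ν is C3H6 → limiting reagent.
n(H2O) = (6/2) × 10.67 = 32.01 mol
mass = 32.01 × 18.02 = 576.8 g

577 g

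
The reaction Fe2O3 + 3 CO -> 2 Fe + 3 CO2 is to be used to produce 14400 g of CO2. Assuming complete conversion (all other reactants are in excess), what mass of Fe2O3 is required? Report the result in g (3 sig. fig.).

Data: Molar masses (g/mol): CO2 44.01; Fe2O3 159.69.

17400 g

n(CO2) = 14400 / 44.01 = 327.2 mol
n(Fe2O3) = (1/3) × 327.2 = 109.1 mol
mass = 109.1 × 159.69 = 17420 g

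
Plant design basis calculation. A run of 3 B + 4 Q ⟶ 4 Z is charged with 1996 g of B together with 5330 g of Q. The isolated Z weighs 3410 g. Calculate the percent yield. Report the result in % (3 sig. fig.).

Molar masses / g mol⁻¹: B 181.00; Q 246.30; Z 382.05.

60.7 %

n(B) = 1996 / 181.00 = 11.03 mol
n(Q) = 5330 / 246.30 = 21.64 mol
n/ν → B: 3.677, Q: 5.410; B is limiting.
theoretical n(Z) = (4/3) × 11.03 = 14.71 mol → 5620 g
% yield = 3410 / 5620 × 100 = 60.68 %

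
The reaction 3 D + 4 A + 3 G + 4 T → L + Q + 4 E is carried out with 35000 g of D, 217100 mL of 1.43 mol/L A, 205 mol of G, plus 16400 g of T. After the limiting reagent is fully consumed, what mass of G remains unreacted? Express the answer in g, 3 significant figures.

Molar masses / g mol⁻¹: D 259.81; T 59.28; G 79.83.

n(D) = 35000 / 259.81 = 134.7 mol
n(A) = 1.43 × 217100/1000 = 310.5 mol
n(G) = 205.0 mol
n(T) = 16400 / 59.28 = 276.7 mol
n/ν → D: 44.90, A: 77.63, G: 68.33, T: 69.18; D is limiting.
G consumed = (3/3) × 134.7 = 134.7 mol
G remaining = 205.0 − 134.7 = 70.30 mol
mass = 70.30 × 79.83 = 5612 g

5610 g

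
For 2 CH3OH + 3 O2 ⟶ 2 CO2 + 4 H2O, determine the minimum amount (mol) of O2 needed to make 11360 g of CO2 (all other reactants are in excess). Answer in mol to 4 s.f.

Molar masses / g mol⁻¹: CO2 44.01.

n(CO2) = 11360 / 44.01 = 258.1 mol
n(O2) = (3/2) × 258.1 = 387.2 mol

387.2 mol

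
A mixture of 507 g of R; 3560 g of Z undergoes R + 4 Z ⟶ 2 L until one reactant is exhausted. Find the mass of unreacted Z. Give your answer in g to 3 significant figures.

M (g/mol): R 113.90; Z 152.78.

n(R) = 507.0 / 113.90 = 4.451 mol
n(Z) = 3560 / 152.78 = 23.30 mol
n/ν for R = 4.451/1 = 4.451
n/ν for Z = 23.30/4 = 5.825
Smallest n/ν is R → limiting reagent.
Z consumed = (4/1) × 4.451 = 17.80 mol
Z remaining = 23.30 − 17.80 = 5.500 mol
mass = 5.500 × 152.78 = 840.3 g

840 g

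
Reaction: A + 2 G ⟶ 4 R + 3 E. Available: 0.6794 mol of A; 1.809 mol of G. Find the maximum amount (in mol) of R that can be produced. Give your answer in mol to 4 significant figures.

n(A) = 0.6794 mol
n(G) = 1.809 mol
n/ν for A = 0.6794/1 = 0.6794
n/ν for G = 1.809/2 = 0.9045
Smallest n/ν is A → limiting reagent.
n(R) = (4/1) × 0.6794 = 2.718 mol

2.718 mol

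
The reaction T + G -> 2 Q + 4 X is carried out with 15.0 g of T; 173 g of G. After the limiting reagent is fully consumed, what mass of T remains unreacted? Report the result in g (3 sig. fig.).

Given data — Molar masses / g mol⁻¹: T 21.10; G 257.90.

n(T) = 15.00 / 21.10 = 0.7109 mol
n(G) = 173.0 / 257.90 = 0.6708 mol
n/ν for T = 0.7109/1 = 0.7109
n/ν for G = 0.6708/1 = 0.6708
Smallest n/ν is G → limiting reagent.
T consumed = (1/1) × 0.6708 = 0.6708 mol
T remaining = 0.7109 − 0.6708 = 0.04010 mol
mass = 0.04010 × 21.10 = 0.8461 g

0.846 g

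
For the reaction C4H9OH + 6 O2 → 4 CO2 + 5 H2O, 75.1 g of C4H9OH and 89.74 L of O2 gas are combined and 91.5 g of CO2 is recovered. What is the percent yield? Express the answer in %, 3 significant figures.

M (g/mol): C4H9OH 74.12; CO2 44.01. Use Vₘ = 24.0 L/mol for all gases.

n(C4H9OH) = 75.10 / 74.12 = 1.013 mol
n(O2) = 89.74 / 24.0 = 3.739 mol
n/ν → C4H9OH: 1.013, O2: 0.6232; O2 is limiting.
theoretical n(CO2) = (4/6) × 3.739 = 2.493 mol → 109.7 g
% yield = 91.5 / 109.7 × 100 = 83.41 %

83.4 %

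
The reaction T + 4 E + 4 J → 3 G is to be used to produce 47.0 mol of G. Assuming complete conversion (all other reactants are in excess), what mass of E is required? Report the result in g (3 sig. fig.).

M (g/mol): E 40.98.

2570 g

n(G) = 47.00 mol
n(E) = (4/3) × 47.00 = 62.67 mol
mass = 62.67 × 40.98 = 2568 g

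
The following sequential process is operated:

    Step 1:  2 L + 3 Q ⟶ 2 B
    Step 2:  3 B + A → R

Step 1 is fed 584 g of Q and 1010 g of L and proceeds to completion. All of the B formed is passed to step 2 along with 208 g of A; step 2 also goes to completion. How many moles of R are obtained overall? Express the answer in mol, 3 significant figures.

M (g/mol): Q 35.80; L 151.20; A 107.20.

Step 1:
n(Q) = 584.0 / 35.80 = 16.31 mol
n(L) = 1010 / 151.20 = 6.680 mol
n/ν for Q = 16.31/3 = 5.437
n/ν for L = 6.680/2 = 3.340
Smallest n/ν is L → limiting reagent.
n(B) produced = (2/2) × 6.680 = 6.680 mol
Step 2:
n(B) available = 6.680 mol
n(A) = 208.0 / 107.20 = 1.940 mol
n/ν for B = 6.680/3 = 2.227
n/ν for A = 1.940/1 = 1.940
Smallest n/ν is A → limiting reagent.
n(R) = (1/1) × 1.940 = 1.940 mol

1.94 mol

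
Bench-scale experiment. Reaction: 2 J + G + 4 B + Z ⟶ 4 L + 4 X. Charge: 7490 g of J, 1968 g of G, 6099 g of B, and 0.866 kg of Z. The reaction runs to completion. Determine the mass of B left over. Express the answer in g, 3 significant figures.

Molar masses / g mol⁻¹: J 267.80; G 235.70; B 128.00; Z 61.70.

1820 g

n(J) = 7490 / 267.80 = 27.97 mol
n(G) = 1968 / 235.70 = 8.350 mol
n(B) = 6099 / 128.00 = 47.65 mol
n(Z) = 0.8660×1000 / 61.70 = 14.04 mol
n/ν for J = 27.97/2 = 13.99
n/ν for G = 8.350/1 = 8.350
n/ν for B = 47.65/4 = 11.91
n/ν for Z = 14.04/1 = 14.04
Smallest n/ν is G → limiting reagent.
B consumed = (4/1) × 8.350 = 33.40 mol
B remaining = 47.65 − 33.40 = 14.25 mol
mass = 14.25 × 128.00 = 1824 g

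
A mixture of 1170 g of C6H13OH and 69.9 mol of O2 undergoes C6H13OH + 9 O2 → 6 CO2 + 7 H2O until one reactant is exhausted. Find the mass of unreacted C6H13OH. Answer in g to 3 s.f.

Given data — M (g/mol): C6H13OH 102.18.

n(C6H13OH) = 1170 / 102.18 = 11.45 mol
n(O2) = 69.90 mol
n/ν → C6H13OH: 11.45, O2: 7.767; O2 is limiting.
C6H13OH consumed = (1/9) × 69.90 = 7.767 mol
C6H13OH remaining = 11.45 − 7.767 = 3.683 mol
mass = 3.683 × 102.18 = 376.3 g

376 g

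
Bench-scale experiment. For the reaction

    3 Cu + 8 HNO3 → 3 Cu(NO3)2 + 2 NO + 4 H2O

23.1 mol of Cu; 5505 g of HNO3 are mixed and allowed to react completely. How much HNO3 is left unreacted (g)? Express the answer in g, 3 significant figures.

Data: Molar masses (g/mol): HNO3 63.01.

n(Cu) = 23.10 mol
n(HNO3) = 5505 / 63.01 = 87.37 mol
n/ν for Cu = 23.10/3 = 7.700
n/ν for HNO3 = 87.37/8 = 10.92
Smallest n/ν is Cu → limiting reagent.
HNO3 consumed = (8/3) × 23.10 = 61.60 mol
HNO3 remaining = 87.37 − 61.60 = 25.77 mol
mass = 25.77 × 63.01 = 1624 g

1620 g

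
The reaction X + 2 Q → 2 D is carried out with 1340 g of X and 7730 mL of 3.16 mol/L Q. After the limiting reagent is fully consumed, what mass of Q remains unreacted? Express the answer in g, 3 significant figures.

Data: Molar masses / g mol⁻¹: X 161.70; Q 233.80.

n(X) = 1340 / 161.70 = 8.287 mol
n(Q) = 3.16 × 7730/1000 = 24.43 mol
n/ν for X = 8.287/1 = 8.287
n/ν for Q = 24.43/2 = 12.22
Smallest n/ν is X → limiting reagent.
Q consumed = (2/1) × 8.287 = 16.57 mol
Q remaining = 24.43 − 16.57 = 7.860 mol
mass = 7.860 × 233.80 = 1838 g

1840 g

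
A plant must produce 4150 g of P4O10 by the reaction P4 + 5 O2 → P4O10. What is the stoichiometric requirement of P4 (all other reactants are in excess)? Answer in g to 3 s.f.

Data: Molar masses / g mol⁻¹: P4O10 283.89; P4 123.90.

1810 g

n(P4O10) = 4150 / 283.89 = 14.62 mol
n(P4) = (1/1) × 14.62 = 14.62 mol
mass = 14.62 × 123.90 = 1811 g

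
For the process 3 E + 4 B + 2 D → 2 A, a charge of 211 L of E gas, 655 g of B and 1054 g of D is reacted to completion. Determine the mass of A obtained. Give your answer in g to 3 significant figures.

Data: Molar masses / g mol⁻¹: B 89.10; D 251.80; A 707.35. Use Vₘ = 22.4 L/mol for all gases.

2600 g

n(E) = 211.0 / 22.4 = 9.420 mol
n(B) = 655.0 / 89.10 = 7.351 mol
n(D) = 1054 / 251.80 = 4.186 mol
n/ν for E = 9.420/3 = 3.140
n/ν for B = 7.351/4 = 1.838
n/ν for D = 4.186/2 = 2.093
Smallest n/ν is B → limiting reagent.
n(A) = (2/4) × 7.351 = 3.676 mol
mass = 3.676 × 707.35 = 2600 g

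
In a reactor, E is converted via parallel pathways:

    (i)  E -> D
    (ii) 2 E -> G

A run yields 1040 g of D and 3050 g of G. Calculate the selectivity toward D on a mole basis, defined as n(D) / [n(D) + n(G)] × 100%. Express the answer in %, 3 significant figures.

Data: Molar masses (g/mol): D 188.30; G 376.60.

n(D) = 1040 / 188.30 = 5.523 mol
n(G) = 3050 / 376.60 = 8.099 mol
selectivity = 5.523/(5.523+8.099) × 100 = 40.54 %

40.5 %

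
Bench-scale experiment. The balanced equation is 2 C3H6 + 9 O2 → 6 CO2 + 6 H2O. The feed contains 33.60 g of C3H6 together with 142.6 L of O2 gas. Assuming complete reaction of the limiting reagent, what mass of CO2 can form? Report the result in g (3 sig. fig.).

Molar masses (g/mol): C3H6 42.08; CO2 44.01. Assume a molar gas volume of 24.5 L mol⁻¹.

105 g

n(C3H6) = 33.60 / 42.08 = 0.7985 mol
n(O2) = 142.6 / 24.5 = 5.820 mol
n/ν → C3H6: 0.3993, O2: 0.6467; C3H6 is limiting.
n(CO2) = (6/2) × 0.7985 = 2.396 mol
mass = 2.396 × 44.01 = 105.4 g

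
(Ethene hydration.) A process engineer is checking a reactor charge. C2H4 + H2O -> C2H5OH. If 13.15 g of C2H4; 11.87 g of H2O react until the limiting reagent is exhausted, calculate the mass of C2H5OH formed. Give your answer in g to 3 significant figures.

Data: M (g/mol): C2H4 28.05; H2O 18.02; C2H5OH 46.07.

n(C2H4) = 13.15 / 28.05 = 0.4688 mol
n(H2O) = 11.87 / 18.02 = 0.6587 mol
n/ν → C2H4: 0.4688, H2O: 0.6587; C2H4 is limiting.
n(C2H5OH) = (1/1) × 0.4688 = 0.4688 mol
mass = 0.4688 × 46.07 = 21.60 g

21.6 g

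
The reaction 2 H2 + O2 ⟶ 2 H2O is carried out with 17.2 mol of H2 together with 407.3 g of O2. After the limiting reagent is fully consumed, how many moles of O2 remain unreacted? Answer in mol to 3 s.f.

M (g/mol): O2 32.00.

4.13 mol

n(H2) = 17.20 mol
n(O2) = 407.3 / 32.00 = 12.73 mol
n/ν for H2 = 17.20/2 = 8.600
n/ν for O2 = 12.73/1 = 12.73
Smallest n/ν is H2 → limiting reagent.
O2 consumed = (1/2) × 17.20 = 8.600 mol
O2 remaining = 12.73 − 8.600 = 4.130 mol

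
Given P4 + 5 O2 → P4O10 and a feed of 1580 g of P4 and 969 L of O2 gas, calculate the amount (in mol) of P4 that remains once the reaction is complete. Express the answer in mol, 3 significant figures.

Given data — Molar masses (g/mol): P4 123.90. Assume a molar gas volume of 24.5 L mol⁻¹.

n(P4) = 1580 / 123.90 = 12.75 mol
n(O2) = 969.0 / 24.5 = 39.55 mol
n/ν → P4: 12.75, O2: 7.910; O2 is limiting.
P4 consumed = (1/5) × 39.55 = 7.910 mol
P4 remaining = 12.75 − 7.910 = 4.840 mol

4.84 mol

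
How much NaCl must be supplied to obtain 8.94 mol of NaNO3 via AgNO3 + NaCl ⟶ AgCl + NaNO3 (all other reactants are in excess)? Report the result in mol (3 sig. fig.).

n(NaNO3) = 8.940 mol
n(NaCl) = (1/1) × 8.940 = 8.940 mol

8.94 mol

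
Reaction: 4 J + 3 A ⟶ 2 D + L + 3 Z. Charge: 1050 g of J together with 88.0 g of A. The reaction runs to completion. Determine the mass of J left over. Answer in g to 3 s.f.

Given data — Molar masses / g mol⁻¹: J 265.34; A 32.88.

n(J) = 1050 / 265.34 = 3.957 mol
n(A) = 88.00 / 32.88 = 2.676 mol
n/ν for J = 3.957/4 = 0.9893
n/ν for A = 2.676/3 = 0.8920
Smallest n/ν is A → limiting reagent.
J consumed = (4/3) × 2.676 = 3.568 mol
J remaining = 3.957 − 3.568 = 0.3890 mol
mass = 0.3890 × 265.34 = 103.2 g

103 g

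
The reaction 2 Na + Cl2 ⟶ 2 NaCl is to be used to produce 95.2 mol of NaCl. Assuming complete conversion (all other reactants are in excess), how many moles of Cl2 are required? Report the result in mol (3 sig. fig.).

n(NaCl) = 95.20 mol
n(Cl2) = (1/2) × 95.20 = 47.60 mol

47.6 mol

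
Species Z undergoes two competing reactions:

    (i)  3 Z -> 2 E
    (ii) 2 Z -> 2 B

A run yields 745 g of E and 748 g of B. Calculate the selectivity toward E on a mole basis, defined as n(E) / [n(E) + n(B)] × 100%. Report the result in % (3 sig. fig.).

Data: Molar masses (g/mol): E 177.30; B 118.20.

n(E) = 745 / 177.30 = 4.202 mol
n(B) = 748 / 118.20 = 6.328 mol
selectivity = 4.202/(4.202+6.328) × 100 = 39.91 %

39.9 %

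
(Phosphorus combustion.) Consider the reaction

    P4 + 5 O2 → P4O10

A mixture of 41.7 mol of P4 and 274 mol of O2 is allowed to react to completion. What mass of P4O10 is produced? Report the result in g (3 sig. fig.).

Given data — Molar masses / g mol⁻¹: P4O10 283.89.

11800 g

n(P4) = 41.70 mol
n(O2) = 274.0 mol
n/ν for P4 = 41.70/1 = 41.70
n/ν for O2 = 274.0/5 = 54.80
Smallest n/ν is P4 → limiting reagent.
n(P4O10) = (1/1) × 41.70 = 41.70 mol
mass = 41.70 × 283.89 = 11840 g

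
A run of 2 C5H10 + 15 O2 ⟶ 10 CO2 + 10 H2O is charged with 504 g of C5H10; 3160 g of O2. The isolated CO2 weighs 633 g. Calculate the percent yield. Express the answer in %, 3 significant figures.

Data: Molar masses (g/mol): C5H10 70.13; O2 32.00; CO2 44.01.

40.0 %

n(C5H10) = 504.0 / 70.13 = 7.187 mol
n(O2) = 3160 / 32.00 = 98.75 mol
n/ν for C5H10 = 7.187/2 = 3.594
n/ν for O2 = 98.75/15 = 6.583
Smallest n/ν is C5H10 → limiting reagent.
theoretical n(CO2) = (10/2) × 7.187 = 35.94 mol → 1582 g
% yield = 633 / 1582 × 100 = 40.01 %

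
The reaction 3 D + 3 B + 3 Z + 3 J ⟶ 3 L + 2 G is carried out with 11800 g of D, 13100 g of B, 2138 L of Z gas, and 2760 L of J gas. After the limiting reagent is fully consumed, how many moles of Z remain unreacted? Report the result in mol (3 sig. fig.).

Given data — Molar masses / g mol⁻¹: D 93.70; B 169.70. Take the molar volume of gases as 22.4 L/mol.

n(D) = 11800 / 93.70 = 125.9 mol
n(B) = 13100 / 169.70 = 77.20 mol
n(Z) = 2138 / 22.4 = 95.45 mol
n(J) = 2760 / 22.4 = 123.2 mol
n/ν → D: 41.97, B: 25.73, Z: 31.82, J: 41.07; B is limiting.
Z consumed = (3/3) × 77.20 = 77.20 mol
Z remaining = 95.45 − 77.20 = 18.25 mol

18.3 mol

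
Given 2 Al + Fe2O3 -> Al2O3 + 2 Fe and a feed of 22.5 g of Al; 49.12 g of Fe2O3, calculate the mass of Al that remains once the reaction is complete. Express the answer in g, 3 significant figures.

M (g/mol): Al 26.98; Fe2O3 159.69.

n(Al) = 22.50 / 26.98 = 0.8340 mol
n(Fe2O3) = 49.12 / 159.69 = 0.3076 mol
n/ν → Al: 0.4170, Fe2O3: 0.3076; Fe2O3 is limiting.
Al consumed = (2/1) × 0.3076 = 0.6152 mol
Al remaining = 0.8340 − 0.6152 = 0.2188 mol
mass = 0.2188 × 26.98 = 5.903 g

5.90 g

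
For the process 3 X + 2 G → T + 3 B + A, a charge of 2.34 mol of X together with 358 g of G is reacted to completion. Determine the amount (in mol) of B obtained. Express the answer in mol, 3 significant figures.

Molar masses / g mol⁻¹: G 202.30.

2.34 mol

n(X) = 2.340 mol
n(G) = 358.0 / 202.30 = 1.770 mol
n/ν for X = 2.340/3 = 0.7800
n/ν for G = 1.770/2 = 0.8850
Smallest n/ν is X → limiting reagent.
n(B) = (3/3) × 2.340 = 2.340 mol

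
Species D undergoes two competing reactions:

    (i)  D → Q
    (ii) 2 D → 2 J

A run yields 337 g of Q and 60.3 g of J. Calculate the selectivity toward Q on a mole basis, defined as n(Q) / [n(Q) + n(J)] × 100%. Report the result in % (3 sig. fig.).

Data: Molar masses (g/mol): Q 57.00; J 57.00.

n(Q) = 337 / 57.00 = 5.912 mol
n(J) = 60.3 / 57.00 = 1.058 mol
selectivity = 5.912/(5.912+1.058) × 100 = 84.82 %

84.8 %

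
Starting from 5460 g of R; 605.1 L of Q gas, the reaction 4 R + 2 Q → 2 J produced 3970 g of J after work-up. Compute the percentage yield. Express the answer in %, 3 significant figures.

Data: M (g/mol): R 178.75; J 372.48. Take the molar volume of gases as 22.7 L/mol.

69.8 %

n(R) = 5460 / 178.75 = 30.55 mol
n(Q) = 605.1 / 22.7 = 26.66 mol
n/ν → R: 7.638, Q: 13.33; R is limiting.
theoretical n(J) = (2/4) × 30.55 = 15.28 mol → 5691 g
% yield = 3970 / 5691 × 100 = 69.76 %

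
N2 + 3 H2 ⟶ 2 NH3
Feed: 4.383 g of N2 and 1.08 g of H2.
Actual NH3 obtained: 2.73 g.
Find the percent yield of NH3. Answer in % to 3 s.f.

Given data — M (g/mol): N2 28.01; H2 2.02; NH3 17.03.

51.2 %

n(N2) = 4.383 / 28.01 = 0.1565 mol
n(H2) = 1.080 / 2.02 = 0.5347 mol
n/ν for N2 = 0.1565/1 = 0.1565
n/ν for H2 = 0.5347/3 = 0.1782
Smallest n/ν is N2 → limiting reagent.
theoretical n(NH3) = (2/1) × 0.1565 = 0.3130 mol → 5.330 g
% yield = 2.73 / 5.330 × 100 = 51.22 %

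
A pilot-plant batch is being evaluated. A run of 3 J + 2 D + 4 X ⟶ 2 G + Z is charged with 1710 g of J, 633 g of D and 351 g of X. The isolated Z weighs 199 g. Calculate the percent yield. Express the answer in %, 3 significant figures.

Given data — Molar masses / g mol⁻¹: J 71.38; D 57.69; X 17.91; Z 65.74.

61.8 %

n(J) = 1710 / 71.38 = 23.96 mol
n(D) = 633.0 / 57.69 = 10.97 mol
n(X) = 351.0 / 17.91 = 19.60 mol
n/ν for J = 23.96/3 = 7.987
n/ν for D = 10.97/2 = 5.485
n/ν for X = 19.60/4 = 4.900
Smallest n/ν is X → limiting reagent.
theoretical n(Z) = (1/4) × 19.60 = 4.900 mol → 322.1 g
% yield = 199 / 322.1 × 100 = 61.78 %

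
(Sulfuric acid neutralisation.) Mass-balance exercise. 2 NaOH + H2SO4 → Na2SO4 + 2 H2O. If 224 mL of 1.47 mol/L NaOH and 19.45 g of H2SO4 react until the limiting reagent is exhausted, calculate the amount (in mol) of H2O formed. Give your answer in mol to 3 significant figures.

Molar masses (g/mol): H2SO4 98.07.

n(NaOH) = 1.47 × 224.0/1000 = 0.3293 mol
n(H2SO4) = 19.45 / 98.07 = 0.1983 mol
n/ν for NaOH = 0.3293/2 = 0.1647
n/ν for H2SO4 = 0.1983/1 = 0.1983
Smallest n/ν is NaOH → limiting reagent.
n(H2O) = (2/2) × 0.3293 = 0.3293 mol

0.329 mol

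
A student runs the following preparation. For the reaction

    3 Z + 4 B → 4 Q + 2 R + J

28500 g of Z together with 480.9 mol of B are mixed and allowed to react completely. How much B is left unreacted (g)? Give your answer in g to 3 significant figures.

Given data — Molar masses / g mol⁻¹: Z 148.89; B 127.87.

28900 g

n(Z) = 28500 / 148.89 = 191.4 mol
n(B) = 480.9 mol
n/ν → Z: 63.80, B: 120.2; Z is limiting.
B consumed = (4/3) × 191.4 = 255.2 mol
B remaining = 480.9 − 255.2 = 225.7 mol
mass = 225.7 × 127.87 = 28860 g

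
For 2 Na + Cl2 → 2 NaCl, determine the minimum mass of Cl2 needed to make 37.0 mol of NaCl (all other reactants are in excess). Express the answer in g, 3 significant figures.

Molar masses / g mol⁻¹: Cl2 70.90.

1310 g

n(NaCl) = 37.00 mol
n(Cl2) = (1/2) × 37.00 = 18.50 mol
mass = 18.50 × 70.90 = 1312 g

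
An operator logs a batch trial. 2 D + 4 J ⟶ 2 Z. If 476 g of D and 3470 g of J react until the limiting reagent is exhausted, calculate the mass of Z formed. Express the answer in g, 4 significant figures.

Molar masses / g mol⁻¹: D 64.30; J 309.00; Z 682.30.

n(D) = 476.0 / 64.30 = 7.403 mol
n(J) = 3470 / 309.00 = 11.23 mol
n/ν → D: 3.702, J: 2.808; J is limiting.
n(Z) = (2/4) × 11.23 = 5.615 mol
mass = 5.615 × 682.30 = 3831 g

3831 g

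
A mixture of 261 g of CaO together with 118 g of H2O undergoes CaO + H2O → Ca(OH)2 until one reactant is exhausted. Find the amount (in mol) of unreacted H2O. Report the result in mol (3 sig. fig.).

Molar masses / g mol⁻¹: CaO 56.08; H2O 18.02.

n(CaO) = 261.0 / 56.08 = 4.654 mol
n(H2O) = 118.0 / 18.02 = 6.548 mol
n/ν → CaO: 4.654, H2O: 6.548; CaO is limiting.
H2O consumed = (1/1) × 4.654 = 4.654 mol
H2O remaining = 6.548 − 4.654 = 1.894 mol

1.89 mol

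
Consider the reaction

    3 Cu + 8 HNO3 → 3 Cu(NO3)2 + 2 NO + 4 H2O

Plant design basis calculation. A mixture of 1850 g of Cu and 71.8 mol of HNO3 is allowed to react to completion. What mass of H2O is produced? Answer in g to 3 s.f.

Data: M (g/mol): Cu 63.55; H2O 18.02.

n(Cu) = 1850 / 63.55 = 29.11 mol
n(HNO3) = 71.80 mol
n/ν → Cu: 9.703, HNO3: 8.975; HNO3 is limiting.
n(H2O) = (4/8) × 71.80 = 35.90 mol
mass = 35.90 × 18.02 = 646.9 g

647 g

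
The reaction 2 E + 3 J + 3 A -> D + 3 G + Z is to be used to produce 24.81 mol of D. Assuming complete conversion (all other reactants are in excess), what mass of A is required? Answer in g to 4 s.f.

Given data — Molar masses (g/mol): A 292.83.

21800 g

n(D) = 24.81 mol
n(A) = (3/1) × 24.81 = 74.43 mol
mass = 74.43 × 292.83 = 21800 g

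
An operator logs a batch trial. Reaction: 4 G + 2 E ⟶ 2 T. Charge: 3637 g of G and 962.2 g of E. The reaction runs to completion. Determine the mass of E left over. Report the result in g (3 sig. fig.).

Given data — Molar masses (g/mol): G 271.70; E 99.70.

295 g

n(G) = 3637 / 271.70 = 13.39 mol
n(E) = 962.2 / 99.70 = 9.651 mol
n/ν for G = 13.39/4 = 3.348
n/ν for E = 9.651/2 = 4.826
Smallest n/ν is G → limiting reagent.
E consumed = (2/4) × 13.39 = 6.695 mol
E remaining = 9.651 − 6.695 = 2.956 mol
mass = 2.956 × 99.70 = 294.7 g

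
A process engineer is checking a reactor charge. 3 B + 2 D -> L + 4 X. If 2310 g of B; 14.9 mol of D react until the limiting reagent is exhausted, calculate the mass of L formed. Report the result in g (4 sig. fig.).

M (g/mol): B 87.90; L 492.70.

n(B) = 2310 / 87.90 = 26.28 mol
n(D) = 14.90 mol
n/ν for B = 26.28/3 = 8.760
n/ν for D = 14.90/2 = 7.450
Smallest n/ν is D → limiting reagent.
n(L) = (1/2) × 14.90 = 7.450 mol
mass = 7.450 × 492.70 = 3671 g

3671 g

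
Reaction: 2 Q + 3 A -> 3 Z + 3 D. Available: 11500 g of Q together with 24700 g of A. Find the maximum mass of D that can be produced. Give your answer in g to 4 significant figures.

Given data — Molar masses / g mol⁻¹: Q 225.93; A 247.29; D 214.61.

n(Q) = 11500 / 225.93 = 50.90 mol
n(A) = 24700 / 247.29 = 99.88 mol
n/ν for Q = 50.90/2 = 25.45
n/ν for A = 99.88/3 = 33.29
Smallest n/ν is Q → limiting reagent.
n(D) = (3/2) × 50.90 = 76.35 mol
mass = 76.35 × 214.61 = 16390 g

16390 g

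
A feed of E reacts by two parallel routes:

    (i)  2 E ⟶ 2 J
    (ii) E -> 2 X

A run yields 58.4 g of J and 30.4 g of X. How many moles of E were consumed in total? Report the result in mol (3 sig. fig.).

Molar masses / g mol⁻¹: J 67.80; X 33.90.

1.31 mol

n(J) = 58.4 / 67.80 = 0.8614 mol
n(X) = 30.4 / 33.90 = 0.8968 mol
n(E) via (i) = (2/2)×0.8614 = 0.8614 mol
n(E) via (ii) = (1/2)×0.8968 = 0.4484 mol
total n(E) = 0.8614 + 0.4484 = 1.310 mol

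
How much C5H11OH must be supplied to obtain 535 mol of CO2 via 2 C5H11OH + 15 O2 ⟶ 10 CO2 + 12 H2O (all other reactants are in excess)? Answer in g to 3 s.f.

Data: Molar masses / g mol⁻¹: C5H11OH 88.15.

9430 g

n(CO2) = 535.0 mol
n(C5H11OH) = (2/10) × 535.0 = 107.0 mol
mass = 107.0 × 88.15 = 9432 g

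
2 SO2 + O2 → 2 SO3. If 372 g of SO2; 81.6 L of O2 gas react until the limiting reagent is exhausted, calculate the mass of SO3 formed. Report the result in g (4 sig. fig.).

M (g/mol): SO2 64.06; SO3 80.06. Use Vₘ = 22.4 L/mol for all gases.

n(SO2) = 372.0 / 64.06 = 5.807 mol
n(O2) = 81.60 / 22.4 = 3.643 mol
n/ν for SO2 = 5.807/2 = 2.904
n/ν for O2 = 3.643/1 = 3.643
Smallest n/ν is SO2 → limiting reagent.
n(SO3) = (2/2) × 5.807 = 5.807 mol
mass = 5.807 × 80.06 = 464.9 g

464.9 g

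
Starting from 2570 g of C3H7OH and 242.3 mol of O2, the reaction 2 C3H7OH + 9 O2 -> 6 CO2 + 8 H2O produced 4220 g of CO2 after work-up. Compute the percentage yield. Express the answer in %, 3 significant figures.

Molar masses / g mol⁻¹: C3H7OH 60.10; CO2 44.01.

n(C3H7OH) = 2570 / 60.10 = 42.76 mol
n(O2) = 242.3 mol
n/ν → C3H7OH: 21.38, O2: 26.92; C3H7OH is limiting.
theoretical n(CO2) = (6/2) × 42.76 = 128.3 mol → 5646 g
% yield = 4220 / 5646 × 100 = 74.74 %

74.7 %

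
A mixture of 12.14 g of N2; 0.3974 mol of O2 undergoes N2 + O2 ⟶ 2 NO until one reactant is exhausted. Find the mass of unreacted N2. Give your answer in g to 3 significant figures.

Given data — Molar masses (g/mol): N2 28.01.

n(N2) = 12.14 / 28.01 = 0.4334 mol
n(O2) = 0.3974 mol
n/ν for N2 = 0.4334/1 = 0.4334
n/ν for O2 = 0.3974/1 = 0.3974
Smallest n/ν is O2 → limiting reagent.
N2 consumed = (1/1) × 0.3974 = 0.3974 mol
N2 remaining = 0.4334 − 0.3974 = 0.03600 mol
mass = 0.03600 × 28.01 = 1.008 g

1.01 g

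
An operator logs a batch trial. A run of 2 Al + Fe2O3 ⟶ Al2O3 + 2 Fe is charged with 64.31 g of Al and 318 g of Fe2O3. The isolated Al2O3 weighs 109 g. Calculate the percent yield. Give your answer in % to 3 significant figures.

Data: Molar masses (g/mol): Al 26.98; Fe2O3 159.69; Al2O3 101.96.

n(Al) = 64.31 / 26.98 = 2.384 mol
n(Fe2O3) = 318.0 / 159.69 = 1.991 mol
n/ν for Al = 2.384/2 = 1.192
n/ν for Fe2O3 = 1.991/1 = 1.991
Smallest n/ν is Al → limiting reagent.
theoretical n(Al2O3) = (1/2) × 2.384 = 1.192 mol → 121.5 g
% yield = 109 / 121.5 × 100 = 89.71 %

89.7 %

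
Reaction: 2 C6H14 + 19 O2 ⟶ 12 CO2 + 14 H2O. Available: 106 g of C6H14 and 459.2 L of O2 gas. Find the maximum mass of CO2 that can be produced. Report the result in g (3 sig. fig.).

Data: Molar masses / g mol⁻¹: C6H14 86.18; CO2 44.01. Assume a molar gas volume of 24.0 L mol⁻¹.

325 g

n(C6H14) = 106.0 / 86.18 = 1.230 mol
n(O2) = 459.2 / 24.0 = 19.13 mol
n/ν for C6H14 = 1.230/2 = 0.6150
n/ν for O2 = 19.13/19 = 1.007
Smallest n/ν is C6H14 → limiting reagent.
n(CO2) = (12/2) × 1.230 = 7.380 mol
mass = 7.380 × 44.01 = 324.8 g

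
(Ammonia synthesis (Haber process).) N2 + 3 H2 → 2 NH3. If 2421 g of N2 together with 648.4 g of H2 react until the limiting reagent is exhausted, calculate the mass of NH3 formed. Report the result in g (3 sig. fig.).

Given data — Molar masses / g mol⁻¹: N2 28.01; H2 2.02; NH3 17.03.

n(N2) = 2421 / 28.01 = 86.43 mol
n(H2) = 648.4 / 2.02 = 321.0 mol
n/ν for N2 = 86.43/1 = 86.43
n/ν for H2 = 321.0/3 = 107.0
Smallest n/ν is N2 → limiting reagent.
n(NH3) = (2/1) × 86.43 = 172.9 mol
mass = 172.9 × 17.03 = 2944 g

2940 g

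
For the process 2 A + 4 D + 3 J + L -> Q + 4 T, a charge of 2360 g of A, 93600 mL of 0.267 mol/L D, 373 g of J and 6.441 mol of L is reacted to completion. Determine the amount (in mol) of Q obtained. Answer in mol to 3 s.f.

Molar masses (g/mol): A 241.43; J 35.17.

3.54 mol

n(A) = 2360 / 241.43 = 9.775 mol
n(D) = 0.267 × 93600/1000 = 24.99 mol
n(J) = 373.0 / 35.17 = 10.61 mol
n(L) = 6.441 mol
n/ν for A = 9.775/2 = 4.888
n/ν for D = 24.99/4 = 6.248
n/ν for J = 10.61/3 = 3.537
n/ν for L = 6.441/1 = 6.441
Smallest n/ν is J → limiting reagent.
n(Q) = (1/3) × 10.61 = 3.537 mol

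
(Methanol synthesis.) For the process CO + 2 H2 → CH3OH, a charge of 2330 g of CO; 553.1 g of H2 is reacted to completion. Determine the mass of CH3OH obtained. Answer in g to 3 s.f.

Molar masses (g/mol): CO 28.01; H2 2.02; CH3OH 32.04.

n(CO) = 2330 / 28.01 = 83.18 mol
n(H2) = 553.1 / 2.02 = 273.8 mol
n/ν → CO: 83.18, H2: 136.9; CO is limiting.
n(CH3OH) = (1/1) × 83.18 = 83.18 mol
mass = 83.18 × 32.04 = 2665 g

2670 g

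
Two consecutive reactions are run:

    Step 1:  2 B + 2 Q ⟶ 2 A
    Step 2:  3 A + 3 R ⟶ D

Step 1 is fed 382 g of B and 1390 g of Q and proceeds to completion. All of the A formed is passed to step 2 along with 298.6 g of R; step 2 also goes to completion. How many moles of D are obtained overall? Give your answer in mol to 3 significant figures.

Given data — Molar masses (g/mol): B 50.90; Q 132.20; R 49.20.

2.02 mol

Step 1:
n(B) = 382.0 / 50.90 = 7.505 mol
n(Q) = 1390 / 132.20 = 10.51 mol
n/ν for B = 7.505/2 = 3.753
n/ν for Q = 10.51/2 = 5.255
Smallest n/ν is B → limiting reagent.
n(A) produced = (2/2) × 7.505 = 7.505 mol
Step 2:
n(A) available = 7.505 mol
n(R) = 298.6 / 49.20 = 6.069 mol
n/ν for A = 7.505/3 = 2.502
n/ν for R = 6.069/3 = 2.023
Smallest n/ν is R → limiting reagent.
n(D) = (1/3) × 6.069 = 2.023 mol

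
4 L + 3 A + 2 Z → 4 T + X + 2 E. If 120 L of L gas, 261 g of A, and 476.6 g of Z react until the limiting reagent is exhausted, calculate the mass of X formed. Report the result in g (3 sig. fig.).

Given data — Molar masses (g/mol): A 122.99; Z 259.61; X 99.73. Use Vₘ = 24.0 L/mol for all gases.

70.5 g

n(L) = 120.0 / 24.0 = 5.000 mol
n(A) = 261.0 / 122.99 = 2.122 mol
n(Z) = 476.6 / 259.61 = 1.836 mol
n/ν for L = 5.000/4 = 1.250
n/ν for A = 2.122/3 = 0.7073
n/ν for Z = 1.836/2 = 0.9180
Smallest n/ν is A → limiting reagent.
n(X) = (1/3) × 2.122 = 0.7073 mol
mass = 0.7073 × 99.73 = 70.54 g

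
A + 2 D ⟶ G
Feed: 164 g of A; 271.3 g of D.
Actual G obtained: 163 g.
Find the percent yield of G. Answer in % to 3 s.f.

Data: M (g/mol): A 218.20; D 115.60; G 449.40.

48.3 %

n(A) = 164.0 / 218.20 = 0.7516 mol
n(D) = 271.3 / 115.60 = 2.347 mol
n/ν for A = 0.7516/1 = 0.7516
n/ν for D = 2.347/2 = 1.174
Smallest n/ν is A → limiting reagent.
theoretical n(G) = (1/1) × 0.7516 = 0.7516 mol → 337.8 g
% yield = 163 / 337.8 × 100 = 48.25 %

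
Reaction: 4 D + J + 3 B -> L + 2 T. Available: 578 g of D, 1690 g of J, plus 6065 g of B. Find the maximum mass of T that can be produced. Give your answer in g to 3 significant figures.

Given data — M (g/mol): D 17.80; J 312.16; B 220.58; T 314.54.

3410 g

n(D) = 578.0 / 17.80 = 32.47 mol
n(J) = 1690 / 312.16 = 5.414 mol
n(B) = 6065 / 220.58 = 27.50 mol
n/ν → D: 8.118, J: 5.414, B: 9.167; J is limiting.
n(T) = (2/1) × 5.414 = 10.83 mol
mass = 10.83 × 314.54 = 3406 g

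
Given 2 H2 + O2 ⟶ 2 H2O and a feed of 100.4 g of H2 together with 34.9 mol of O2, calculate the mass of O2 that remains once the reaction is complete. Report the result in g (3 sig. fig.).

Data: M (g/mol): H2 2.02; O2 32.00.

322 g

n(H2) = 100.4 / 2.02 = 49.70 mol
n(O2) = 34.90 mol
n/ν → H2: 24.85, O2: 34.90; H2 is limiting.
O2 consumed = (1/2) × 49.70 = 24.85 mol
O2 remaining = 34.90 − 24.85 = 10.05 mol
mass = 10.05 × 32.00 = 321.6 g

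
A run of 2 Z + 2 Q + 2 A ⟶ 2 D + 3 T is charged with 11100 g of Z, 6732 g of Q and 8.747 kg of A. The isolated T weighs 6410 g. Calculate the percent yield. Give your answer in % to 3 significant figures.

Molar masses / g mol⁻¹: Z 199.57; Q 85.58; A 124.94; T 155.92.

49.3 %

n(Z) = 11100 / 199.57 = 55.62 mol
n(Q) = 6732 / 85.58 = 78.66 mol
n(A) = 8.747×1000 / 124.94 = 70.01 mol
n/ν for Z = 55.62/2 = 27.81
n/ν for Q = 78.66/2 = 39.33
n/ν for A = 70.01/2 = 35.01
Smallest n/ν is Z → limiting reagent.
theoretical n(T) = (3/2) × 55.62 = 83.43 mol → 13010 g
% yield = 6410 / 13010 × 100 = 49.27 %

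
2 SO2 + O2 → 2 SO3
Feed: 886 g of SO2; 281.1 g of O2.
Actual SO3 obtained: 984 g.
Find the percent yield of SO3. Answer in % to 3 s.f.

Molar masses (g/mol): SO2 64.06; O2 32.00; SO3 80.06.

88.9 %

n(SO2) = 886.0 / 64.06 = 13.83 mol
n(O2) = 281.1 / 32.00 = 8.784 mol
n/ν → SO2: 6.915, O2: 8.784; SO2 is limiting.
theoretical n(SO3) = (2/2) × 13.83 = 13.83 mol → 1107 g
% yield = 984 / 1107 × 100 = 88.89 %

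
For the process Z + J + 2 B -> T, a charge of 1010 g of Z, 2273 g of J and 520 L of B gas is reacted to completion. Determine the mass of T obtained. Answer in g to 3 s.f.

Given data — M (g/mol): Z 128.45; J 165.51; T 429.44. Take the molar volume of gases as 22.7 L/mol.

3380 g

n(Z) = 1010 / 128.45 = 7.863 mol
n(J) = 2273 / 165.51 = 13.73 mol
n(B) = 520.0 / 22.7 = 22.91 mol
n/ν → Z: 7.863, J: 13.73, B: 11.46; Z is limiting.
n(T) = (1/1) × 7.863 = 7.863 mol
mass = 7.863 × 429.44 = 3377 g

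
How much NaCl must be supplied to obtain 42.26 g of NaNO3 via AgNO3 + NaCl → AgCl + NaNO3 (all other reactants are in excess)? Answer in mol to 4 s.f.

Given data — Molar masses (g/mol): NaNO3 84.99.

0.4972 mol

n(NaNO3) = 42.26 / 84.99 = 0.4972 mol
n(NaCl) = (1/1) × 0.4972 = 0.4972 mol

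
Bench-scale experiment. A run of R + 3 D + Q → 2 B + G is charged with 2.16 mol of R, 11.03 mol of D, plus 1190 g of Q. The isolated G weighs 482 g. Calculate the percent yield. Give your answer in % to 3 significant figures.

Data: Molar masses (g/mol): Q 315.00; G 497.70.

n(R) = 2.160 mol
n(D) = 11.03 mol
n(Q) = 1190 / 315.00 = 3.778 mol
n/ν for R = 2.160/1 = 2.160
n/ν for D = 11.03/3 = 3.677
n/ν for Q = 3.778/1 = 3.778
Smallest n/ν is R → limiting reagent.
theoretical n(G) = (1/1) × 2.160 = 2.160 mol → 1075 g
% yield = 482 / 1075 × 100 = 44.84 %

44.8 %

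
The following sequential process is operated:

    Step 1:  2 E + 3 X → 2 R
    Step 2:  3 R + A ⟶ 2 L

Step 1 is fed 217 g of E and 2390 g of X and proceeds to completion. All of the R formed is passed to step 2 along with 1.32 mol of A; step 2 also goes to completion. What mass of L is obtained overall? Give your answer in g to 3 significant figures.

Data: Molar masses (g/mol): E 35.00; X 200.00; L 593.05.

1570 g

Step 1:
n(E) = 217.0 / 35.00 = 6.200 mol
n(X) = 2390 / 200.00 = 11.95 mol
n/ν for E = 6.200/2 = 3.100
n/ν for X = 11.95/3 = 3.983
Smallest n/ν is E → limiting reagent.
n(R) produced = (2/2) × 6.200 = 6.200 mol
Step 2:
n(R) available = 6.200 mol
n(A) = 1.320 mol
n/ν for R = 6.200/3 = 2.067
n/ν for A = 1.320/1 = 1.320
Smallest n/ν is A → limiting reagent.
n(L) = (2/1) × 1.320 = 2.640 mol
mass = 2.640 × 593.05 = 1566 g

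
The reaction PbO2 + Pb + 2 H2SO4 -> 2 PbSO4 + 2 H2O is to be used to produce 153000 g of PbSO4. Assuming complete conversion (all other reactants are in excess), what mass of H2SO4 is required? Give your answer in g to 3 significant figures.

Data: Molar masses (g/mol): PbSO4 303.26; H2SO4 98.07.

49500 g

n(PbSO4) = 153000 / 303.26 = 504.5 mol
n(H2SO4) = (2/2) × 504.5 = 504.5 mol
mass = 504.5 × 98.07 = 49480 g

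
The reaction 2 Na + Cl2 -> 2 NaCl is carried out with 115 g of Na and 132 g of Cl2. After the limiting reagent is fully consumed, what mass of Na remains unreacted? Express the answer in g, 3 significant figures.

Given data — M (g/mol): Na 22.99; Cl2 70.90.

n(Na) = 115.0 / 22.99 = 5.002 mol
n(Cl2) = 132.0 / 70.90 = 1.862 mol
n/ν for Na = 5.002/2 = 2.501
n/ν for Cl2 = 1.862/1 = 1.862
Smallest n/ν is Cl2 → limiting reagent.
Na consumed = (2/1) × 1.862 = 3.724 mol
Na remaining = 5.002 − 3.724 = 1.278 mol
mass = 1.278 × 22.99 = 29.38 g

29.4 g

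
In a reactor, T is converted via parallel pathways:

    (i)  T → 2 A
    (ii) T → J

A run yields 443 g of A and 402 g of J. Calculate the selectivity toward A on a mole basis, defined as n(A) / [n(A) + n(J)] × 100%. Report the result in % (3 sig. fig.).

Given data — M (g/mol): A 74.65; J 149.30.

n(A) = 443 / 74.65 = 5.934 mol
n(J) = 402 / 149.30 = 2.693 mol
selectivity = 5.934/(5.934+2.693) × 100 = 68.78 %

68.8 %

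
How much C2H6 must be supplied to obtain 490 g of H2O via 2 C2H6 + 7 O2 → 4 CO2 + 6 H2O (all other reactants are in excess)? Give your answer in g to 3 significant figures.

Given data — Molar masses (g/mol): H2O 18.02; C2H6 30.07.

n(H2O) = 490 / 18.02 = 27.19 mol
n(C2H6) = (2/6) × 27.19 = 9.063 mol
mass = 9.063 × 30.07 = 272.5 g

273 g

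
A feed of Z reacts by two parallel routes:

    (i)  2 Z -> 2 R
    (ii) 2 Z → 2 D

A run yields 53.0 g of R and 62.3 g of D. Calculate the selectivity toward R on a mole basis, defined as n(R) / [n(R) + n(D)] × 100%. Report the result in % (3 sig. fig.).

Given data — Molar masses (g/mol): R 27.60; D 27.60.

46.0 %

n(R) = 53.0 / 27.60 = 1.920 mol
n(D) = 62.3 / 27.60 = 2.257 mol
selectivity = 1.920/(1.920+2.257) × 100 = 45.97 %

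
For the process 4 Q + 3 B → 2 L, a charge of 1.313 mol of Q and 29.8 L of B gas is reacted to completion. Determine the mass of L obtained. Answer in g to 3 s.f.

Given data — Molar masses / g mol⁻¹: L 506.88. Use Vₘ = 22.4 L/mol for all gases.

n(Q) = 1.313 mol
n(B) = 29.80 / 22.4 = 1.330 mol
n/ν for Q = 1.313/4 = 0.3283
n/ν for B = 1.330/3 = 0.4433
Smallest n/ν is Q → limiting reagent.
n(L) = (2/4) × 1.313 = 0.6565 mol
mass = 0.6565 × 506.88 = 332.8 g

333 g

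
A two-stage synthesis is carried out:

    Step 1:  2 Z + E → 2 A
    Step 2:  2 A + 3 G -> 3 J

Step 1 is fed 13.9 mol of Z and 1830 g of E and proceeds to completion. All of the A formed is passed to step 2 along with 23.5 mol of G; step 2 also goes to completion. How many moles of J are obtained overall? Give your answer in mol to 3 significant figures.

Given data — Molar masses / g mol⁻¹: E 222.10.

Step 1:
n(Z) = 13.90 mol
n(E) = 1830 / 222.10 = 8.240 mol
n/ν for Z = 13.90/2 = 6.950
n/ν for E = 8.240/1 = 8.240
Smallest n/ν is Z → limiting reagent.
n(A) produced = (2/2) × 13.90 = 13.90 mol
Step 2:
n(A) available = 13.90 mol
n(G) = 23.50 mol
n/ν for A = 13.90/2 = 6.950
n/ν for G = 23.50/3 = 7.833
Smallest n/ν is A → limiting reagent.
n(J) = (3/2) × 13.90 = 20.85 mol

20.9 mol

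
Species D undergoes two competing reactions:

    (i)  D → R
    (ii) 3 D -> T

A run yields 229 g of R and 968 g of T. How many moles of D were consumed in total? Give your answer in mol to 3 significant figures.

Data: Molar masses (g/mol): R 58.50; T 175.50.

n(R) = 229 / 58.50 = 3.915 mol
n(T) = 968 / 175.50 = 5.516 mol
n(D) via (i) = (1/1)×3.915 = 3.915 mol
n(D) via (ii) = (3/1)×5.516 = 16.55 mol
total n(D) = 3.915 + 16.55 = 20.47 mol

20.5 mol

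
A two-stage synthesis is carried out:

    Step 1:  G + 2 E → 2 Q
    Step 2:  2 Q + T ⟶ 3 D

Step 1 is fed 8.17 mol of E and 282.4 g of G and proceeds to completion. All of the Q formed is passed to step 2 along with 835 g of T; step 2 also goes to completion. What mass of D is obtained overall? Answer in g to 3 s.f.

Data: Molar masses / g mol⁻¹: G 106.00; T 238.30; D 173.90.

1390 g

Step 1:
n(E) = 8.170 mol
n(G) = 282.4 / 106.00 = 2.664 mol
n/ν for E = 8.170/2 = 4.085
n/ν for G = 2.664/1 = 2.664
Smallest n/ν is G → limiting reagent.
n(Q) produced = (2/1) × 2.664 = 5.328 mol
Step 2:
n(Q) available = 5.328 mol
n(T) = 835.0 / 238.30 = 3.504 mol
n/ν for Q = 5.328/2 = 2.664
n/ν for T = 3.504/1 = 3.504
Smallest n/ν is Q → limiting reagent.
n(D) = (3/2) × 5.328 = 7.992 mol
mass = 7.992 × 173.90 = 1390 g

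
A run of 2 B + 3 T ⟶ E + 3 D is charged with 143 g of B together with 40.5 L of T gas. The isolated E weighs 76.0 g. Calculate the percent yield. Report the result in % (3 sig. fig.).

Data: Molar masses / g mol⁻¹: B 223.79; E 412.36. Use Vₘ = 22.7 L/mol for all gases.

n(B) = 143.0 / 223.79 = 0.6390 mol
n(T) = 40.50 / 22.7 = 1.784 mol
n/ν for B = 0.6390/2 = 0.3195
n/ν for T = 1.784/3 = 0.5947
Smallest n/ν is B → limiting reagent.
theoretical n(E) = (1/2) × 0.6390 = 0.3195 mol → 131.7 g
% yield = 76.0 / 131.7 × 100 = 57.71 %

57.7 %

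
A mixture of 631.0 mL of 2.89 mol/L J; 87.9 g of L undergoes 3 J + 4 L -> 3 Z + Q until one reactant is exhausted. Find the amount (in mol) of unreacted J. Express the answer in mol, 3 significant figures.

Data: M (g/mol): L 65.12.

0.811 mol

n(J) = 2.89 × 631.0/1000 = 1.824 mol
n(L) = 87.90 / 65.12 = 1.350 mol
n/ν for J = 1.824/3 = 0.6080
n/ν for L = 1.350/4 = 0.3375
Smallest n/ν is L → limiting reagent.
J consumed = (3/4) × 1.350 = 1.013 mol
J remaining = 1.824 − 1.013 = 0.8110 mol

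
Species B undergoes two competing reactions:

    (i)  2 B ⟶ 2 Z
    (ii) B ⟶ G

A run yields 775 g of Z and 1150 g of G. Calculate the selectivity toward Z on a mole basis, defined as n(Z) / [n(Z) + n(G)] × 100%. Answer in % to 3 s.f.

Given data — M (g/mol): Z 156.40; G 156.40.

n(Z) = 775 / 156.40 = 4.955 mol
n(G) = 1150 / 156.40 = 7.353 mol
selectivity = 4.955/(4.955+7.353) × 100 = 40.26 %

40.3 %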